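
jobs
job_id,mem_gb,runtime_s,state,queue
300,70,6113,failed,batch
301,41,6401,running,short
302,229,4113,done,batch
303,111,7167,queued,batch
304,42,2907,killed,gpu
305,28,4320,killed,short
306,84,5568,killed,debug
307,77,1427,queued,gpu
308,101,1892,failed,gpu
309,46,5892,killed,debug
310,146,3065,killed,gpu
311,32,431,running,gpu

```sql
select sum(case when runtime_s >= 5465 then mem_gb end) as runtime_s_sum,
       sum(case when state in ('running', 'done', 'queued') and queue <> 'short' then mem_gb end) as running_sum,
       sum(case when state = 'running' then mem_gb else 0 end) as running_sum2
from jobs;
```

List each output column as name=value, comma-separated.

[runtime_s_sum: runtime_s >= 5465]
job_id=300: ✓ → 70
job_id=301: ✓ → 41
job_id=302: ✗
job_id=303: ✓ → 111
job_id=304: ✗
job_id=305: ✗
job_id=306: ✓ → 84
job_id=307: ✗
job_id=308: ✗
job_id=309: ✓ → 46
job_id=310: ✗
job_id=311: ✗
runtime_s_sum = 70 + 41 + 111 + 84 + 46 = 352
—
[running_sum: state in ('running', 'done', 'queued') and queue <> 'short']
job_id=300: ✗
job_id=301: ✗
job_id=302: ✓ → 229
job_id=303: ✓ → 111
job_id=304: ✗
job_id=305: ✗
job_id=306: ✗
job_id=307: ✓ → 77
job_id=308: ✗
job_id=309: ✗
job_id=310: ✗
job_id=311: ✓ → 32
running_sum = 229 + 111 + 77 + 32 = 449
—
[running_sum2: state = 'running']
job_id=300: ✗
job_id=301: ✓ → 41
job_id=302: ✗
job_id=303: ✗
job_id=304: ✗
job_id=305: ✗
job_id=306: ✗
job_id=307: ✗
job_id=308: ✗
job_id=309: ✗
job_id=310: ✗
job_id=311: ✓ → 32
running_sum2 = 41 + 32 = 73

runtime_s_sum=352, running_sum=449, running_sum2=73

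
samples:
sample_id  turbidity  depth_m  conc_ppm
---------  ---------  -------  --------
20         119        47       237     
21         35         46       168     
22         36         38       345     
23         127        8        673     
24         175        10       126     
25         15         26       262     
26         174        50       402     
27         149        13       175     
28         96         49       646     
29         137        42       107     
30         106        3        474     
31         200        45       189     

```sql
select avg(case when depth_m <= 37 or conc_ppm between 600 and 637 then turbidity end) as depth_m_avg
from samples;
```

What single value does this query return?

sample_id=20: ✗
sample_id=21: ✗
sample_id=22: ✗
sample_id=23: ✓ → 127
sample_id=24: ✓ → 175
sample_id=25: ✓ → 15
sample_id=26: ✗
sample_id=27: ✓ → 149
sample_id=28: ✗
sample_id=29: ✗
sample_id=30: ✓ → 106
sample_id=31: ✗
depth_m_avg = (127 + 175 + 15 + 149 + 106) / 5 = 114.4

114.4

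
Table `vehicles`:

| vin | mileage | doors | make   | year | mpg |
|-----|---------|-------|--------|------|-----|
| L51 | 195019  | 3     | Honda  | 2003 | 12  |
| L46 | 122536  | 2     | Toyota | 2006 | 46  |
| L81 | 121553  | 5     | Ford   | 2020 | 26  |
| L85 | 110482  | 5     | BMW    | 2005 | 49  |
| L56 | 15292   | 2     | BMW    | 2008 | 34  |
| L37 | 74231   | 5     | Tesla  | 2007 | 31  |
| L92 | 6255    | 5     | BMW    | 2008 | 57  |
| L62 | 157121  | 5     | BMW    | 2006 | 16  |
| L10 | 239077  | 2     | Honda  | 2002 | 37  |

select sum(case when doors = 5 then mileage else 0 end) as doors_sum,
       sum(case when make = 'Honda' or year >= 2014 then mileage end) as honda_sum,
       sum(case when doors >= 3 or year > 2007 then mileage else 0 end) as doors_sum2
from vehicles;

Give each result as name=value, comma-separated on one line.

[doors_sum: doors = 5]
vin=L51: ✗
vin=L46: ✗
vin=L81: ✓ → 121553
vin=L85: ✓ → 110482
vin=L56: ✗
vin=L37: ✓ → 74231
vin=L92: ✓ → 6255
vin=L62: ✓ → 157121
vin=L10: ✗
doors_sum = 121553 + 110482 + 74231 + 6255 + 157121 = 469642
—
[honda_sum: make = 'Honda' or year >= 2014]
vin=L51: ✓ → 195019
vin=L46: ✗
vin=L81: ✓ → 121553
vin=L85: ✗
vin=L56: ✗
vin=L37: ✗
vin=L92: ✗
vin=L62: ✗
vin=L10: ✓ → 239077
honda_sum = 195019 + 121553 + 239077 = 555649
—
[doors_sum2: doors >= 3 or year > 2007]
vin=L51: ✓ → 195019
vin=L46: ✗
vin=L81: ✓ → 121553
vin=L85: ✓ → 110482
vin=L56: ✓ → 15292
vin=L37: ✓ → 74231
vin=L92: ✓ → 6255
vin=L62: ✓ → 157121
vin=L10: ✗
doors_sum2 = 195019 + 121553 + 110482 + 15292 + 74231 + 6255 + 157121 = 679953

doors_sum=469642, honda_sum=555649, doors_sum2=679953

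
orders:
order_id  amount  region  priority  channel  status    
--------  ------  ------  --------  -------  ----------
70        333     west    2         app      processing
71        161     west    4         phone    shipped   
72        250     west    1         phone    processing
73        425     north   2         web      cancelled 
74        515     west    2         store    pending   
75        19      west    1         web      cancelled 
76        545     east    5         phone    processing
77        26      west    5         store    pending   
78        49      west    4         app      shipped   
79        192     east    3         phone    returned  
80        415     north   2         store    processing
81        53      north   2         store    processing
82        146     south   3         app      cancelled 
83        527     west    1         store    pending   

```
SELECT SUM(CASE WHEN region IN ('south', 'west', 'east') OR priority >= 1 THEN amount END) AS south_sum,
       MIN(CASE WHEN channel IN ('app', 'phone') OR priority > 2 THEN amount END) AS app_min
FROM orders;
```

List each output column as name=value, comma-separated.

south_sum=3656, app_min=26

[south_sum: region IN ('south', 'west', 'east') OR priority >= 1]
order_id=70: ✓ → 333
order_id=71: ✓ → 161
order_id=72: ✓ → 250
order_id=73: ✓ → 425
order_id=74: ✓ → 515
order_id=75: ✓ → 19
order_id=76: ✓ → 545
order_id=77: ✓ → 26
order_id=78: ✓ → 49
order_id=79: ✓ → 192
order_id=80: ✓ → 415
order_id=81: ✓ → 53
order_id=82: ✓ → 146
order_id=83: ✓ → 527
south_sum = 333 + 161 + 250 + 425 + 515 + 19 + 545 + 26 + 49 + 192 + 415 + 53 + 146 + 527 = 3656
—
[app_min: channel IN ('app', 'phone') OR priority > 2]
order_id=70: ✓ → 333
order_id=71: ✓ → 161
order_id=72: ✓ → 250
order_id=73: ✗
order_id=74: ✗
order_id=75: ✗
order_id=76: ✓ → 545
order_id=77: ✓ → 26
order_id=78: ✓ → 49
order_id=79: ✓ → 192
order_id=80: ✗
order_id=81: ✗
order_id=82: ✓ → 146
order_id=83: ✗
app_min = MIN(333, 161, 250, 545, 26, 49, 192, 146) = 26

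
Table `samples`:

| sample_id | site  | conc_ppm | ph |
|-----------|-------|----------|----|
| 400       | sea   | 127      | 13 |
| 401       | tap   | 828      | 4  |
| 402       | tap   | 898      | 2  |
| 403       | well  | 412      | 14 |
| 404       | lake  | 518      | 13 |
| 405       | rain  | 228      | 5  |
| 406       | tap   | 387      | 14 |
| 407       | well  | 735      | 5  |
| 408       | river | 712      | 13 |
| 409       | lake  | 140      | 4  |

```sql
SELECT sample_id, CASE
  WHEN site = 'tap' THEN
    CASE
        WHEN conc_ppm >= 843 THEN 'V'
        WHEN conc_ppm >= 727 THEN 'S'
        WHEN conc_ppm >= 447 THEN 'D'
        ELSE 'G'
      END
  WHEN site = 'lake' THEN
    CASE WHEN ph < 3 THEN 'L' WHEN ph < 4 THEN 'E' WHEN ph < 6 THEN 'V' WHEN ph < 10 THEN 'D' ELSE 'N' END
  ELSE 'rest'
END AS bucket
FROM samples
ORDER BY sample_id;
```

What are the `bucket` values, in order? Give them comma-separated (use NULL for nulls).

rest, S, V, rest, N, rest, G, rest, rest, V

sample_id=400: site='sea' → outer ELSE → rest
sample_id=401: site='tap' → inner[conc_ppm >= 727] → S
sample_id=402: site='tap' → inner[conc_ppm >= 843] → V
sample_id=403: site='well' → outer ELSE → rest
sample_id=404: site='lake' → inner[ELSE] → N
sample_id=405: site='rain' → outer ELSE → rest
sample_id=406: site='tap' → inner[ELSE] → G
sample_id=407: site='well' → outer ELSE → rest
sample_id=408: site='river' → outer ELSE → rest
sample_id=409: site='lake' → inner[ph < 6] → V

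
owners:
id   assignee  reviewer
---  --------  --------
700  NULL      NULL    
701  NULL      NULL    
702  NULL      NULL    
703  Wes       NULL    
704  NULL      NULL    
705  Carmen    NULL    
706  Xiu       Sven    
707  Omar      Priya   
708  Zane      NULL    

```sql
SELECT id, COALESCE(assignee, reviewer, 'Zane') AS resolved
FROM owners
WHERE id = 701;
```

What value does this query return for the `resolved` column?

id = 701: assignee=NULL, reviewer=NULL.
assignee=NULL, reviewer=NULL, → literal Zane → Zane

Zane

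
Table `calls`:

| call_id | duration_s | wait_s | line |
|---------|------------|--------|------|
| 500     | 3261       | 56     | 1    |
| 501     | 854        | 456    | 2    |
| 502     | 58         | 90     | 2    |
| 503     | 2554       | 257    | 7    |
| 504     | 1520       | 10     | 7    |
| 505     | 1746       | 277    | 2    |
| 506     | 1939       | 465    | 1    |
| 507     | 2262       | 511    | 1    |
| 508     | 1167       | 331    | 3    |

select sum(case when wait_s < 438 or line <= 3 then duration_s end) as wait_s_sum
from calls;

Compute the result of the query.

15361

call_id=500: ✓ → 3261
call_id=501: ✓ → 854
call_id=502: ✓ → 58
call_id=503: ✓ → 2554
call_id=504: ✓ → 1520
call_id=505: ✓ → 1746
call_id=506: ✓ → 1939
call_id=507: ✓ → 2262
call_id=508: ✓ → 1167
wait_s_sum = 3261 + 854 + 58 + 2554 + 1520 + 1746 + 1939 + 2262 + 1167 = 15361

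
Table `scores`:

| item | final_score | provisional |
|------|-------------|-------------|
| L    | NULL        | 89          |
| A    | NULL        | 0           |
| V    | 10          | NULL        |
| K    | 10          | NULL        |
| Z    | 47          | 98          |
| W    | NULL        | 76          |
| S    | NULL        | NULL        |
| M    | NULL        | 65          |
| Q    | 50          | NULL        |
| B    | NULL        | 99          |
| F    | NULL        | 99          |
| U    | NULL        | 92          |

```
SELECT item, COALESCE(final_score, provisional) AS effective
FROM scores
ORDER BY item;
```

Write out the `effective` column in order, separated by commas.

0, 99, 99, 10, 89, 65, 50, NULL, 92, 10, 76, 47

item=A: final_score=NULL, provisional=0 → 0
item=B: final_score=NULL, provisional=99 → 99
item=F: final_score=NULL, provisional=99 → 99
item=K: final_score=10 → 10
item=L: final_score=NULL, provisional=89 → 89
item=M: final_score=NULL, provisional=65 → 65
item=Q: final_score=50 → 50
item=S: final_score=NULL, provisional=NULL (all NULL) → NULL
item=U: final_score=NULL, provisional=92 → 92
item=V: final_score=10 → 10
item=W: final_score=NULL, provisional=76 → 76
item=Z: final_score=47 → 47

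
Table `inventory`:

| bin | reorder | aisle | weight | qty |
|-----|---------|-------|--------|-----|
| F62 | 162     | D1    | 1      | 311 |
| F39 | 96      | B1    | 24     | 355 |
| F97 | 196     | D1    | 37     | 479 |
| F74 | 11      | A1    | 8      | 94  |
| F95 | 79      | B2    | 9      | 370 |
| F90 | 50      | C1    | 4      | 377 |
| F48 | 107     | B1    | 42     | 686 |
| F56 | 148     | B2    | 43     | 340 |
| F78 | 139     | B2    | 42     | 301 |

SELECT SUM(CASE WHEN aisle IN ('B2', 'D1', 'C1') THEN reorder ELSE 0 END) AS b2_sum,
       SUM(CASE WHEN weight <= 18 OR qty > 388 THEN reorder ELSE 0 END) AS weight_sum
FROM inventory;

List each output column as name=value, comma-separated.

[b2_sum: aisle IN ('B2', 'D1', 'C1')]
bin=F62: ✓ → 162
bin=F39: ✗
bin=F97: ✓ → 196
bin=F74: ✗
bin=F95: ✓ → 79
bin=F90: ✓ → 50
bin=F48: ✗
bin=F56: ✓ → 148
bin=F78: ✓ → 139
b2_sum = 162 + 196 + 79 + 50 + 148 + 139 = 774
—
[weight_sum: weight <= 18 OR qty > 388]
bin=F62: ✓ → 162
bin=F39: ✗
bin=F97: ✓ → 196
bin=F74: ✓ → 11
bin=F95: ✓ → 79
bin=F90: ✓ → 50
bin=F48: ✓ → 107
bin=F56: ✗
bin=F78: ✗
weight_sum = 162 + 196 + 11 + 79 + 50 + 107 = 605

b2_sum=774, weight_sum=605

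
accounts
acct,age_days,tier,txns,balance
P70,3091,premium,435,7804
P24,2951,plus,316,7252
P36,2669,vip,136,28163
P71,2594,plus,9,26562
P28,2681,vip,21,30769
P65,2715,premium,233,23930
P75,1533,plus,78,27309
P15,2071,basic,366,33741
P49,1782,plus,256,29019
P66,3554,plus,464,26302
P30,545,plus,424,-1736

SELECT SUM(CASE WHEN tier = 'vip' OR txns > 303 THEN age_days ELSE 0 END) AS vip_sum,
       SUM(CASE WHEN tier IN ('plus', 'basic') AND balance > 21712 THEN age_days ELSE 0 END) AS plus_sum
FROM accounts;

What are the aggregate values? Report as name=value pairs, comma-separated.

vip_sum=17562, plus_sum=11534

[vip_sum: tier = 'vip' OR txns > 303]
acct=P70: ✓ → 3091
acct=P24: ✓ → 2951
acct=P36: ✓ → 2669
acct=P71: ✗
acct=P28: ✓ → 2681
acct=P65: ✗
acct=P75: ✗
acct=P15: ✓ → 2071
acct=P49: ✗
acct=P66: ✓ → 3554
acct=P30: ✓ → 545
vip_sum = 3091 + 2951 + 2669 + 2681 + 2071 + 3554 + 545 = 17562
—
[plus_sum: tier IN ('plus', 'basic') AND balance > 21712]
acct=P70: ✗
acct=P24: ✗
acct=P36: ✗
acct=P71: ✓ → 2594
acct=P28: ✗
acct=P65: ✗
acct=P75: ✓ → 1533
acct=P15: ✓ → 2071
acct=P49: ✓ → 1782
acct=P66: ✓ → 3554
acct=P30: ✗
plus_sum = 2594 + 1533 + 2071 + 1782 + 3554 = 11534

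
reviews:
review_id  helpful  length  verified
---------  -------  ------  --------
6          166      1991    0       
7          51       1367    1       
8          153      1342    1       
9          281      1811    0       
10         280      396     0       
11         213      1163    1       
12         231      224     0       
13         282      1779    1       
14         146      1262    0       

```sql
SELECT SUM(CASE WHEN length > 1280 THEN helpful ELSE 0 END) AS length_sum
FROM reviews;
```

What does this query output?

933

review_id=6: ✓ → 166
review_id=7: ✓ → 51
review_id=8: ✓ → 153
review_id=9: ✓ → 281
review_id=10: ✗
review_id=11: ✗
review_id=12: ✗
review_id=13: ✓ → 282
review_id=14: ✗
length_sum = 166 + 51 + 153 + 281 + 282 = 933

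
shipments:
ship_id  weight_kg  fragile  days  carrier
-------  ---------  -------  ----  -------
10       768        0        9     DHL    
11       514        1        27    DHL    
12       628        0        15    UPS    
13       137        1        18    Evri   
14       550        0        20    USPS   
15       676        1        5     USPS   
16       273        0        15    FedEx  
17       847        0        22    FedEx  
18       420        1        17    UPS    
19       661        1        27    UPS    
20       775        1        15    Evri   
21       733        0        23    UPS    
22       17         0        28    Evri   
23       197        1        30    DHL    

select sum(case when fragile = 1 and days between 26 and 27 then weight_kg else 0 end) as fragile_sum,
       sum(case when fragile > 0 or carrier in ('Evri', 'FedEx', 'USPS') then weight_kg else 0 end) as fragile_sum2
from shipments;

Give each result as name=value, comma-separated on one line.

fragile_sum=1175, fragile_sum2=5067

[fragile_sum: fragile = 1 and days between 26 and 27]
ship_id=10: ✗
ship_id=11: ✓ → 514
ship_id=12: ✗
ship_id=13: ✗
ship_id=14: ✗
ship_id=15: ✗
ship_id=16: ✗
ship_id=17: ✗
ship_id=18: ✗
ship_id=19: ✓ → 661
ship_id=20: ✗
ship_id=21: ✗
ship_id=22: ✗
ship_id=23: ✗
fragile_sum = 514 + 661 = 1175
—
[fragile_sum2: fragile > 0 or carrier in ('Evri', 'FedEx', 'USPS')]
ship_id=10: ✗
ship_id=11: ✓ → 514
ship_id=12: ✗
ship_id=13: ✓ → 137
ship_id=14: ✓ → 550
ship_id=15: ✓ → 676
ship_id=16: ✓ → 273
ship_id=17: ✓ → 847
ship_id=18: ✓ → 420
ship_id=19: ✓ → 661
ship_id=20: ✓ → 775
ship_id=21: ✗
ship_id=22: ✓ → 17
ship_id=23: ✓ → 197
fragile_sum2 = 514 + 137 + 550 + 676 + 273 + 847 + 420 + 661 + 775 + 17 + 197 = 5067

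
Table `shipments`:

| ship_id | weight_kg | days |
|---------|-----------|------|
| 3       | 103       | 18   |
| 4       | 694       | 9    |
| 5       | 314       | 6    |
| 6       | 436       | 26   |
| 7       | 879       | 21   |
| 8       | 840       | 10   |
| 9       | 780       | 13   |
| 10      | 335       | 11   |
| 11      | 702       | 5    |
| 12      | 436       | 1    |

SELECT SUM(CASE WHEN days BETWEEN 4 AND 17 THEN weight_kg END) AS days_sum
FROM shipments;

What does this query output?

3665

ship_id=3: ✗
ship_id=4: ✓ → 694
ship_id=5: ✓ → 314
ship_id=6: ✗
ship_id=7: ✗
ship_id=8: ✓ → 840
ship_id=9: ✓ → 780
ship_id=10: ✓ → 335
ship_id=11: ✓ → 702
ship_id=12: ✗
days_sum = 694 + 314 + 840 + 780 + 335 + 702 = 3665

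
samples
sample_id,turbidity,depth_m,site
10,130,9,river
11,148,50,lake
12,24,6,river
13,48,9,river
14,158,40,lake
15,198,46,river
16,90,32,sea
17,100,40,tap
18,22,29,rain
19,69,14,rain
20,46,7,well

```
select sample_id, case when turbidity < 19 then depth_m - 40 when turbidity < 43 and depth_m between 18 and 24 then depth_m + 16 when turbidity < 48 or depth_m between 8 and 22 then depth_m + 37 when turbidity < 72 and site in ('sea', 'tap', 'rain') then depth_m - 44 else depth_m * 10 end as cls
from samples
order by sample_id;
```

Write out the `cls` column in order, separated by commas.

sample_id=10: turbidity < 48 or depth_m between 8 and 22 → 46
sample_id=11: ELSE → 500
sample_id=12: turbidity < 48 or depth_m between 8 and 22 → 43
sample_id=13: turbidity < 48 or depth_m between 8 and 22 → 46
sample_id=14: ELSE → 400
sample_id=15: ELSE → 460
sample_id=16: ELSE → 320
sample_id=17: ELSE → 400
sample_id=18: turbidity < 48 or depth_m between 8 and 22 → 66
sample_id=19: turbidity < 48 or depth_m between 8 and 22 → 51
sample_id=20: turbidity < 48 or depth_m between 8 and 22 → 44

46, 500, 43, 46, 400, 460, 320, 400, 66, 51, 44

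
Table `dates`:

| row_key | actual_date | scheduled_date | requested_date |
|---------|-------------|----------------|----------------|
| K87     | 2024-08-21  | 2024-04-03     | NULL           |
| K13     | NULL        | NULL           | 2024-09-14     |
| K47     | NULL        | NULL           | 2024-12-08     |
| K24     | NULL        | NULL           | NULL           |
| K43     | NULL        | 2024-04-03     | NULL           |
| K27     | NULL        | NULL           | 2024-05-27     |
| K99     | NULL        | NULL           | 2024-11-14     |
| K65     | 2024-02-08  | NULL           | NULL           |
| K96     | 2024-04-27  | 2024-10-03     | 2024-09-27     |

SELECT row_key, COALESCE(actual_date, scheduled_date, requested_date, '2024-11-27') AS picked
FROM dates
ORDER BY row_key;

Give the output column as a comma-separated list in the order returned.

2024-09-14, 2024-11-27, 2024-05-27, 2024-04-03, 2024-12-08, 2024-02-08, 2024-08-21, 2024-04-27, 2024-11-14

row_key=K13: actual_date=NULL, scheduled_date=NULL, requested_date=2024-09-14 → 2024-09-14
row_key=K24: actual_date=NULL, scheduled_date=NULL, requested_date=NULL, → literal 2024-11-27 → 2024-11-27
row_key=K27: actual_date=NULL, scheduled_date=NULL, requested_date=2024-05-27 → 2024-05-27
row_key=K43: actual_date=NULL, scheduled_date=2024-04-03 → 2024-04-03
row_key=K47: actual_date=NULL, scheduled_date=NULL, requested_date=2024-12-08 → 2024-12-08
row_key=K65: actual_date=2024-02-08 → 2024-02-08
row_key=K87: actual_date=2024-08-21 → 2024-08-21
row_key=K96: actual_date=2024-04-27 → 2024-04-27
row_key=K99: actual_date=NULL, scheduled_date=NULL, requested_date=2024-11-14 → 2024-11-14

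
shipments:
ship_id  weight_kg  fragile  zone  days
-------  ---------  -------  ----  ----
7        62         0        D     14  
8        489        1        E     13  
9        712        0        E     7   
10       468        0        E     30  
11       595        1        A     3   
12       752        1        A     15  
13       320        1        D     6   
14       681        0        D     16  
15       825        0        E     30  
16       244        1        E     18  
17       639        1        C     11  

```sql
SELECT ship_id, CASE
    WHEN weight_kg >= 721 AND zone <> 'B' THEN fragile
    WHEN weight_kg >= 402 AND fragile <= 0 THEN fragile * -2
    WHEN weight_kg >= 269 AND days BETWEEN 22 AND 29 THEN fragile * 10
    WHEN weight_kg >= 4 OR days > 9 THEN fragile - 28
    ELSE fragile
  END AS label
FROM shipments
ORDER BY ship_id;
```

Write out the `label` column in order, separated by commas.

ship_id=7: weight_kg >= 4 OR days > 9 → -28
ship_id=8: weight_kg >= 4 OR days > 9 → -27
ship_id=9: weight_kg >= 402 AND fragile <= 0 → 0
ship_id=10: weight_kg >= 402 AND fragile <= 0 → 0
ship_id=11: weight_kg >= 4 OR days > 9 → -27
ship_id=12: weight_kg >= 721 AND zone <> 'B' → 1
ship_id=13: weight_kg >= 4 OR days > 9 → -27
ship_id=14: weight_kg >= 402 AND fragile <= 0 → 0
ship_id=15: weight_kg >= 721 AND zone <> 'B' → 0
ship_id=16: weight_kg >= 4 OR days > 9 → -27
ship_id=17: weight_kg >= 4 OR days > 9 → -27

-28, -27, 0, 0, -27, 1, -27, 0, 0, -27, -27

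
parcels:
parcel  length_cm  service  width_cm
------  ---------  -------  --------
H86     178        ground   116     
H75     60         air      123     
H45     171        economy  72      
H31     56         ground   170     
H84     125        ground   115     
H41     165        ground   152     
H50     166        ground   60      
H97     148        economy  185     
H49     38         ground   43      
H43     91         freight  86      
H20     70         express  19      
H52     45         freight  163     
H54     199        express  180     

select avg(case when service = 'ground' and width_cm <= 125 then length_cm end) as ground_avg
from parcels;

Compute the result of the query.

parcel=H86: ✓ → 178
parcel=H75: ✗
parcel=H45: ✗
parcel=H31: ✗
parcel=H84: ✓ → 125
parcel=H41: ✗
parcel=H50: ✓ → 166
parcel=H97: ✗
parcel=H49: ✓ → 38
parcel=H43: ✗
parcel=H20: ✗
parcel=H52: ✗
parcel=H54: ✗
ground_avg = (178 + 125 + 166 + 38) / 4 = 126.75

126.75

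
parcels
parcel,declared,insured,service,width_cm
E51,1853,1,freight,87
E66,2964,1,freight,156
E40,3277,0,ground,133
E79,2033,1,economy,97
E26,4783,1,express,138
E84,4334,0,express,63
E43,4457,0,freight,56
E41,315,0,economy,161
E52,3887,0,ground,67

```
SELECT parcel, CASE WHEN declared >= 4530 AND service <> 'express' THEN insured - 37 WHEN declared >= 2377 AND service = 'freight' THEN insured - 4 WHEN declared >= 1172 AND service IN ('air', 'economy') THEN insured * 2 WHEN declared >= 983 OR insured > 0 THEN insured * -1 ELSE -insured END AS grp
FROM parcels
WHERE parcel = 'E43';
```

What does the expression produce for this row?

parcel = E43: declared=4457, insured=0, service=freight, width_cm=56.
declared >= 4530 AND service <> 'express' → false
declared >= 2377 AND service = 'freight' → true → -4

-4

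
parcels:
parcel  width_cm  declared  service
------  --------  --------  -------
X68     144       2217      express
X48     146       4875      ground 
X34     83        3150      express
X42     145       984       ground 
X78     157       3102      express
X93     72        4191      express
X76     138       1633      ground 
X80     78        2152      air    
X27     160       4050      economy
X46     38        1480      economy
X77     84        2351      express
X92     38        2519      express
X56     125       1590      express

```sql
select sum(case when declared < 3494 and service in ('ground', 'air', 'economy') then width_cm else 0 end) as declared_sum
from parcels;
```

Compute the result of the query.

parcel=X68: ✗
parcel=X48: ✗
parcel=X34: ✗
parcel=X42: ✓ → 145
parcel=X78: ✗
parcel=X93: ✗
parcel=X76: ✓ → 138
parcel=X80: ✓ → 78
parcel=X27: ✗
parcel=X46: ✓ → 38
parcel=X77: ✗
parcel=X92: ✗
parcel=X56: ✗
declared_sum = 145 + 138 + 78 + 38 = 399

399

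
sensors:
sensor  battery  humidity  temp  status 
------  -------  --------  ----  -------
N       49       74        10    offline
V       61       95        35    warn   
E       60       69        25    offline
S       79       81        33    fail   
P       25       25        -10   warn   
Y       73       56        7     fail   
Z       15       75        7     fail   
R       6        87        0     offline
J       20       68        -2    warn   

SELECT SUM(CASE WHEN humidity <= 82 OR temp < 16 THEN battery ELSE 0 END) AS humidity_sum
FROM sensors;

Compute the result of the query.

sensor=N: ✓ → 49
sensor=V: ✗
sensor=E: ✓ → 60
sensor=S: ✓ → 79
sensor=P: ✓ → 25
sensor=Y: ✓ → 73
sensor=Z: ✓ → 15
sensor=R: ✓ → 6
sensor=J: ✓ → 20
humidity_sum = 49 + 60 + 79 + 25 + 73 + 15 + 6 + 20 = 327

327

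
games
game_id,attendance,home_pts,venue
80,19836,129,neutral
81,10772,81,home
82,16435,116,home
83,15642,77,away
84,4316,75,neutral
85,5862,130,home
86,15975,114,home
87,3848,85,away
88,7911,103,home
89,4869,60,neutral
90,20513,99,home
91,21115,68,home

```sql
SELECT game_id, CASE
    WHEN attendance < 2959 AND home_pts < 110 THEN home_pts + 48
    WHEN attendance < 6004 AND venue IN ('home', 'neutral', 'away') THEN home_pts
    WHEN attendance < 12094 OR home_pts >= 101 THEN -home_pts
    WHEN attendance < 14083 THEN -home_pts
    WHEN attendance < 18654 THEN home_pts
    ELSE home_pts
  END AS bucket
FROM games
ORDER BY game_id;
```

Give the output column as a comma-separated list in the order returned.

game_id=80: attendance < 12094 OR home_pts >= 101 → -129
game_id=81: attendance < 12094 OR home_pts >= 101 → -81
game_id=82: attendance < 12094 OR home_pts >= 101 → -116
game_id=83: attendance < 18654 → 77
game_id=84: attendance < 6004 AND venue IN ('home', 'neutral', 'away') → 75
game_id=85: attendance < 6004 AND venue IN ('home', 'neutral', 'away') → 130
game_id=86: attendance < 12094 OR home_pts >= 101 → -114
game_id=87: attendance < 6004 AND venue IN ('home', 'neutral', 'away') → 85
game_id=88: attendance < 12094 OR home_pts >= 101 → -103
game_id=89: attendance < 6004 AND venue IN ('home', 'neutral', 'away') → 60
game_id=90: ELSE → 99
game_id=91: ELSE → 68

-129, -81, -116, 77, 75, 130, -114, 85, -103, 60, 99, 68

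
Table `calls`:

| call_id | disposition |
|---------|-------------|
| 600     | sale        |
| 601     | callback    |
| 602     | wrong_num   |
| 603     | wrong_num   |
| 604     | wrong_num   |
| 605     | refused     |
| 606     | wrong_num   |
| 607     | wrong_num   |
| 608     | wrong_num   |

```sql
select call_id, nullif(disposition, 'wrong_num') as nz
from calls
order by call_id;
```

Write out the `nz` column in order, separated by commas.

sale, callback, NULL, NULL, NULL, refused, NULL, NULL, NULL

call_id=600: disposition=sale vs wrong_num: differ → sale
call_id=601: disposition=callback vs wrong_num: differ → callback
call_id=602: disposition=wrong_num vs wrong_num: equal → NULL
call_id=603: disposition=wrong_num vs wrong_num: equal → NULL
call_id=604: disposition=wrong_num vs wrong_num: equal → NULL
call_id=605: disposition=refused vs wrong_num: differ → refused
call_id=606: disposition=wrong_num vs wrong_num: equal → NULL
call_id=607: disposition=wrong_num vs wrong_num: equal → NULL
call_id=608: disposition=wrong_num vs wrong_num: equal → NULL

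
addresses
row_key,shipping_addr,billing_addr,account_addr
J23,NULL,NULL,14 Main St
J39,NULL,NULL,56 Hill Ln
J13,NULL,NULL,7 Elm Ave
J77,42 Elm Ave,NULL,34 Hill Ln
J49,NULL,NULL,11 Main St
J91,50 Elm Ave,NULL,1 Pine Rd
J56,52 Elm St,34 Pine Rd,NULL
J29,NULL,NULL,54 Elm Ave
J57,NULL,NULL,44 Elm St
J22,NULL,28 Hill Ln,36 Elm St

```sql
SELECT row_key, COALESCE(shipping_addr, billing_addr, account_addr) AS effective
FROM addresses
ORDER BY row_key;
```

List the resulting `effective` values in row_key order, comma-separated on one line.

7 Elm Ave, 28 Hill Ln, 14 Main St, 54 Elm Ave, 56 Hill Ln, 11 Main St, 52 Elm St, 44 Elm St, 42 Elm Ave, 50 Elm Ave

row_key=J13: shipping_addr=NULL, billing_addr=NULL, account_addr=7 Elm Ave → 7 Elm Ave
row_key=J22: shipping_addr=NULL, billing_addr=28 Hill Ln → 28 Hill Ln
row_key=J23: shipping_addr=NULL, billing_addr=NULL, account_addr=14 Main St → 14 Main St
row_key=J29: shipping_addr=NULL, billing_addr=NULL, account_addr=54 Elm Ave → 54 Elm Ave
row_key=J39: shipping_addr=NULL, billing_addr=NULL, account_addr=56 Hill Ln → 56 Hill Ln
row_key=J49: shipping_addr=NULL, billing_addr=NULL, account_addr=11 Main St → 11 Main St
row_key=J56: shipping_addr=52 Elm St → 52 Elm St
row_key=J57: shipping_addr=NULL, billing_addr=NULL, account_addr=44 Elm St → 44 Elm St
row_key=J77: shipping_addr=42 Elm Ave → 42 Elm Ave
row_key=J91: shipping_addr=50 Elm Ave → 50 Elm Ave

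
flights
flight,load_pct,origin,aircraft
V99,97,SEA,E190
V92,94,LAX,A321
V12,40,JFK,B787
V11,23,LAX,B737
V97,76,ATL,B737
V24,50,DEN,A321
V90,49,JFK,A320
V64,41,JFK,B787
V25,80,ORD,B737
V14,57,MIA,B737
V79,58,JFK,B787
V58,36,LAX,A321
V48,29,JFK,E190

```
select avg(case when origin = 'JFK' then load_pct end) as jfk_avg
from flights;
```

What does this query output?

43.4

flight=V99: ✗
flight=V92: ✗
flight=V12: ✓ → 40
flight=V11: ✗
flight=V97: ✗
flight=V24: ✗
flight=V90: ✓ → 49
flight=V64: ✓ → 41
flight=V25: ✗
flight=V14: ✗
flight=V79: ✓ → 58
flight=V58: ✗
flight=V48: ✓ → 29
jfk_avg = (40 + 49 + 41 + 58 + 29) / 5 = 43.4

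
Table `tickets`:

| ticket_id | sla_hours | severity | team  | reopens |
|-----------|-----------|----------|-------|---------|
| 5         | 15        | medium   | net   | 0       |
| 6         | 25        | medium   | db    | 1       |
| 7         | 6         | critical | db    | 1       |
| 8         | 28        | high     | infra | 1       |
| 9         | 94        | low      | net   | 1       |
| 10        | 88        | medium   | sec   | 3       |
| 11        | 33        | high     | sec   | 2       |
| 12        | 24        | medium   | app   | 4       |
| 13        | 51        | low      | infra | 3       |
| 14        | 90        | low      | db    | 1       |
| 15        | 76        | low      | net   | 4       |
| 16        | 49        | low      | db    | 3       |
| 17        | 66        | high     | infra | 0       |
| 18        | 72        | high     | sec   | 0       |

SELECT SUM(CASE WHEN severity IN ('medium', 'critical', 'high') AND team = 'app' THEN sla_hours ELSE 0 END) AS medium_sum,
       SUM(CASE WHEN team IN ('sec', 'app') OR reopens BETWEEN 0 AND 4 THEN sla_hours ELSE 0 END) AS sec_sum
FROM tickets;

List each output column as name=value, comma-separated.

medium_sum=24, sec_sum=717

[medium_sum: severity IN ('medium', 'critical', 'high') AND team = 'app']
ticket_id=5: ✗
ticket_id=6: ✗
ticket_id=7: ✗
ticket_id=8: ✗
ticket_id=9: ✗
ticket_id=10: ✗
ticket_id=11: ✗
ticket_id=12: ✓ → 24
ticket_id=13: ✗
ticket_id=14: ✗
ticket_id=15: ✗
ticket_id=16: ✗
ticket_id=17: ✗
ticket_id=18: ✗
medium_sum = 24
—
[sec_sum: team IN ('sec', 'app') OR reopens BETWEEN 0 AND 4]
ticket_id=5: ✓ → 15
ticket_id=6: ✓ → 25
ticket_id=7: ✓ → 6
ticket_id=8: ✓ → 28
ticket_id=9: ✓ → 94
ticket_id=10: ✓ → 88
ticket_id=11: ✓ → 33
ticket_id=12: ✓ → 24
ticket_id=13: ✓ → 51
ticket_id=14: ✓ → 90
ticket_id=15: ✓ → 76
ticket_id=16: ✓ → 49
ticket_id=17: ✓ → 66
ticket_id=18: ✓ → 72
sec_sum = 15 + 25 + 6 + 28 + 94 + 88 + 33 + 24 + 51 + 90 + 76 + 49 + 66 + 72 = 717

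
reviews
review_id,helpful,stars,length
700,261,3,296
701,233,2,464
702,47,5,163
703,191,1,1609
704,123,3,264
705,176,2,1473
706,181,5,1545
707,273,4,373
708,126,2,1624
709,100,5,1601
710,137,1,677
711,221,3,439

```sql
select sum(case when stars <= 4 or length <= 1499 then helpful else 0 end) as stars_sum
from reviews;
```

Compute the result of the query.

review_id=700: ✓ → 261
review_id=701: ✓ → 233
review_id=702: ✓ → 47
review_id=703: ✓ → 191
review_id=704: ✓ → 123
review_id=705: ✓ → 176
review_id=706: ✗
review_id=707: ✓ → 273
review_id=708: ✓ → 126
review_id=709: ✗
review_id=710: ✓ → 137
review_id=711: ✓ → 221
stars_sum = 261 + 233 + 47 + 191 + 123 + 176 + 273 + 126 + 137 + 221 = 1788

1788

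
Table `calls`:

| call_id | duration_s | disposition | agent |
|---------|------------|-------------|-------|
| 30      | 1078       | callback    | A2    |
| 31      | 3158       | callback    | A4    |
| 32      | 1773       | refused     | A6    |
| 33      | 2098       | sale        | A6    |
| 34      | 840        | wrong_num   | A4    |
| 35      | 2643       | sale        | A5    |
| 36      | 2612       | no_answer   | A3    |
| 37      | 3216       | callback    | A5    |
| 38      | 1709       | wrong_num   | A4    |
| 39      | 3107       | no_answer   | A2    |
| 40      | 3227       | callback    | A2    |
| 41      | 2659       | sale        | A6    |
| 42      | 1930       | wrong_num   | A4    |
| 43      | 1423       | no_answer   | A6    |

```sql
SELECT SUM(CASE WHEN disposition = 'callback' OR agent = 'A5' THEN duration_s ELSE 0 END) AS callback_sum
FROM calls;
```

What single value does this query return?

13322

call_id=30: ✓ → 1078
call_id=31: ✓ → 3158
call_id=32: ✗
call_id=33: ✗
call_id=34: ✗
call_id=35: ✓ → 2643
call_id=36: ✗
call_id=37: ✓ → 3216
call_id=38: ✗
call_id=39: ✗
call_id=40: ✓ → 3227
call_id=41: ✗
call_id=42: ✗
call_id=43: ✗
callback_sum = 1078 + 3158 + 2643 + 3216 + 3227 = 13322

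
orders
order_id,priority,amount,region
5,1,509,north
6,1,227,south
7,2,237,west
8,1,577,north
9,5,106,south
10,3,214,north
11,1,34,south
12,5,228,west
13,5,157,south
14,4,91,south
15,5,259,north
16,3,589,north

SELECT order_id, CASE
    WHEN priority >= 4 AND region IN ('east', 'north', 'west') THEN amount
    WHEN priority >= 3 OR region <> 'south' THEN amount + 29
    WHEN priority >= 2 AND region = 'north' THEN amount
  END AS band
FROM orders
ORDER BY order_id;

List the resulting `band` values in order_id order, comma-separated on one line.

538, NULL, 266, 606, 135, 243, NULL, 228, 186, 120, 259, 618

order_id=5: priority >= 3 OR region <> 'south' → 538
order_id=6: (no match → NULL) → NULL
order_id=7: priority >= 3 OR region <> 'south' → 266
order_id=8: priority >= 3 OR region <> 'south' → 606
order_id=9: priority >= 3 OR region <> 'south' → 135
order_id=10: priority >= 3 OR region <> 'south' → 243
order_id=11: (no match → NULL) → NULL
order_id=12: priority >= 4 AND region IN ('east', 'north', 'west') → 228
order_id=13: priority >= 3 OR region <> 'south' → 186
order_id=14: priority >= 3 OR region <> 'south' → 120
order_id=15: priority >= 4 AND region IN ('east', 'north', 'west') → 259
order_id=16: priority >= 3 OR region <> 'south' → 618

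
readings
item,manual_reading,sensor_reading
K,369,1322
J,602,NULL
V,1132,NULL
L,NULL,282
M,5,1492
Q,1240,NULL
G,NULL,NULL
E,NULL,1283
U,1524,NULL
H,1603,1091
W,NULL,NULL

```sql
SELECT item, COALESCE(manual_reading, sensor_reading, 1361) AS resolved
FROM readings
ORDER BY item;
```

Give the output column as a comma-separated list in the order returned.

item=E: manual_reading=NULL, sensor_reading=1283 → 1283
item=G: manual_reading=NULL, sensor_reading=NULL, → literal 1361 → 1361
item=H: manual_reading=1603 → 1603
item=J: manual_reading=602 → 602
item=K: manual_reading=369 → 369
item=L: manual_reading=NULL, sensor_reading=282 → 282
item=M: manual_reading=5 → 5
item=Q: manual_reading=1240 → 1240
item=U: manual_reading=1524 → 1524
item=V: manual_reading=1132 → 1132
item=W: manual_reading=NULL, sensor_reading=NULL, → literal 1361 → 1361

1283, 1361, 1603, 602, 369, 282, 5, 1240, 1524, 1132, 1361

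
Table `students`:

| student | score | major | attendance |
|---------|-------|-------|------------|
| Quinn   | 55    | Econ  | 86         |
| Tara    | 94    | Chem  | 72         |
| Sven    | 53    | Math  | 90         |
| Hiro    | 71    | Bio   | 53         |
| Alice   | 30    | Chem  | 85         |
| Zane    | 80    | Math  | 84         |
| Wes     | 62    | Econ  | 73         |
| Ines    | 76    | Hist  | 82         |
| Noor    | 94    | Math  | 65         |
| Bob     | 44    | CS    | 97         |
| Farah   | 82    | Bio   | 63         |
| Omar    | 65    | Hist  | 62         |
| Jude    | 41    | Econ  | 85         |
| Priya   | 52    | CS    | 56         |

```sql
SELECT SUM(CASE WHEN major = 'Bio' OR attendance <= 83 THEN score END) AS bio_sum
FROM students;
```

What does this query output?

596

student=Quinn: ✗
student=Tara: ✓ → 94
student=Sven: ✗
student=Hiro: ✓ → 71
student=Alice: ✗
student=Zane: ✗
student=Wes: ✓ → 62
student=Ines: ✓ → 76
student=Noor: ✓ → 94
student=Bob: ✗
student=Farah: ✓ → 82
student=Omar: ✓ → 65
student=Jude: ✗
student=Priya: ✓ → 52
bio_sum = 94 + 71 + 62 + 76 + 94 + 82 + 65 + 52 = 596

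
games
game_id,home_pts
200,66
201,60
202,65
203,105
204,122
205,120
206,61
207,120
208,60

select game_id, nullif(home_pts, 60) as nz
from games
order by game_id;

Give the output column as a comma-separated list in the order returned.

66, NULL, 65, 105, 122, 120, 61, 120, NULL

game_id=200: home_pts=66 vs 60: differ → 66
game_id=201: home_pts=60 vs 60: equal → NULL
game_id=202: home_pts=65 vs 60: differ → 65
game_id=203: home_pts=105 vs 60: differ → 105
game_id=204: home_pts=122 vs 60: differ → 122
game_id=205: home_pts=120 vs 60: differ → 120
game_id=206: home_pts=61 vs 60: differ → 61
game_id=207: home_pts=120 vs 60: differ → 120
game_id=208: home_pts=60 vs 60: equal → NULL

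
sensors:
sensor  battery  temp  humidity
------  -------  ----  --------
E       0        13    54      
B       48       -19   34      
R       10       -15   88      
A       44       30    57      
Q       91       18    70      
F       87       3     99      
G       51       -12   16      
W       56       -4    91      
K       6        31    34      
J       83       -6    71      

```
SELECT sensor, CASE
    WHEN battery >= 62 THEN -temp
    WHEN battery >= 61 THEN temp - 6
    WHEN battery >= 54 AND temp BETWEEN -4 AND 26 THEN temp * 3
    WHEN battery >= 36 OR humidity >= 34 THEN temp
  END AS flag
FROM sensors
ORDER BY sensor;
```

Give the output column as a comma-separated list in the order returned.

sensor=A: battery >= 36 OR humidity >= 34 → 30
sensor=B: battery >= 36 OR humidity >= 34 → -19
sensor=E: battery >= 36 OR humidity >= 34 → 13
sensor=F: battery >= 62 → -3
sensor=G: battery >= 36 OR humidity >= 34 → -12
sensor=J: battery >= 62 → 6
sensor=K: battery >= 36 OR humidity >= 34 → 31
sensor=Q: battery >= 62 → -18
sensor=R: battery >= 36 OR humidity >= 34 → -15
sensor=W: battery >= 54 AND temp BETWEEN -4 AND 26 → -12

30, -19, 13, -3, -12, 6, 31, -18, -15, -12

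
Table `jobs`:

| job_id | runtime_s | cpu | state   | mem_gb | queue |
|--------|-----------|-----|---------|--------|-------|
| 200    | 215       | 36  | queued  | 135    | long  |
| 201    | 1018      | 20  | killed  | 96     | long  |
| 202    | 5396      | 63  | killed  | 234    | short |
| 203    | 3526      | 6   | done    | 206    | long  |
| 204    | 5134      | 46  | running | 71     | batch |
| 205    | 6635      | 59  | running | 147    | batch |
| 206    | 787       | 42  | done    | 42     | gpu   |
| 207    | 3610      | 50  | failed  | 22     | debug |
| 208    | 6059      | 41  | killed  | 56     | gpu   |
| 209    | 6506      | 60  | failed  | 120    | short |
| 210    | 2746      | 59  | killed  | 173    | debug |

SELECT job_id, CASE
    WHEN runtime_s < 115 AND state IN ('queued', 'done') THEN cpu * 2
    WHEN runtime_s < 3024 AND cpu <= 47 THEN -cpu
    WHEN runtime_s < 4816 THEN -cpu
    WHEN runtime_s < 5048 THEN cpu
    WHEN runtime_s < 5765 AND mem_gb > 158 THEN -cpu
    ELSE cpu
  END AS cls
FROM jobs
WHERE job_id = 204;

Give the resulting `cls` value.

46

job_id = 204: runtime_s=5134, cpu=46, state=running, mem_gb=71, queue=batch.
runtime_s < 115 AND state IN ('queued', 'done') → false
runtime_s < 3024 AND cpu <= 47 → false
runtime_s < 4816 → false
runtime_s < 5048 → false
runtime_s < 5765 AND mem_gb > 158 → false
No prior WHEN matched → ELSE → 46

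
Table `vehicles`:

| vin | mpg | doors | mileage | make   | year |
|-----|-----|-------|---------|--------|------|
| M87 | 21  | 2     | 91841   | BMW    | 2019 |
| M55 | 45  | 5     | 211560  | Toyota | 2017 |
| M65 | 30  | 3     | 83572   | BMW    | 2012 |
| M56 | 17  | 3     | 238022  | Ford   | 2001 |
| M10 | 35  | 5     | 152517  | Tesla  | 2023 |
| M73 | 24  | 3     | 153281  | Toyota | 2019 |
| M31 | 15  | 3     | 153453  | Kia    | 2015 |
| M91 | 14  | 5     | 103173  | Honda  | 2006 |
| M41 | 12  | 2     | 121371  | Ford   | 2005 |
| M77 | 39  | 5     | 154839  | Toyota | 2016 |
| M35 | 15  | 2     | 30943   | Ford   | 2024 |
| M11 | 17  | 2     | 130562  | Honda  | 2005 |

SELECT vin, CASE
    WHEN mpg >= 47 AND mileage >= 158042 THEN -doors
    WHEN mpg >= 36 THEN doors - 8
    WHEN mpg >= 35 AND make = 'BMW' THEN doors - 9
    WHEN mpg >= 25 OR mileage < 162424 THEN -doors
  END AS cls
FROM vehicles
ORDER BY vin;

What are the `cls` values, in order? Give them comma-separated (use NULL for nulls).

vin=M10: mpg >= 25 OR mileage < 162424 → -5
vin=M11: mpg >= 25 OR mileage < 162424 → -2
vin=M31: mpg >= 25 OR mileage < 162424 → -3
vin=M35: mpg >= 25 OR mileage < 162424 → -2
vin=M41: mpg >= 25 OR mileage < 162424 → -2
vin=M55: mpg >= 36 → -3
vin=M56: (no match → NULL) → NULL
vin=M65: mpg >= 25 OR mileage < 162424 → -3
vin=M73: mpg >= 25 OR mileage < 162424 → -3
vin=M77: mpg >= 36 → -3
vin=M87: mpg >= 25 OR mileage < 162424 → -2
vin=M91: mpg >= 25 OR mileage < 162424 → -5

-5, -2, -3, -2, -2, -3, NULL, -3, -3, -3, -2, -5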